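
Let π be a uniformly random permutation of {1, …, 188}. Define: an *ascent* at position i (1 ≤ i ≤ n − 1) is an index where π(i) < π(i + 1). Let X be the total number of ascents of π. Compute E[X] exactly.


Write X = Σ X_I over i = 1, …, 187, with X_I the indicator of one ascent.
There are 187 indicators.
For each fixed i, the pair (π(i), π(i+1)) is a uniformly random ordered pair of distinct values from {1, …, 188}; by symmetry P[π(i) < π(i+1)] = 1/2.
By linearity: E[X] = 187 · (1/2) = (188 − 1) · (1/2) = 187/2 ≈ 93.5000.

E[X] = 187/2 = 93.5000.


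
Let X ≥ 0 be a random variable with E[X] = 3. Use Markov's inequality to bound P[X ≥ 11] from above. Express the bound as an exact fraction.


μ = E[X] = 3, a = 11.
Markov: P[X ≥ 11] ≤ μ/a = (3)/11 = 3/11.
Numerically: ≈ 0.2727.
(Since a = 11 > μ = 3.0000, the bound 3/11 is < 1 and informative.)

P[X ≥ 11] ≤ 3/11 ≈ 0.2727.


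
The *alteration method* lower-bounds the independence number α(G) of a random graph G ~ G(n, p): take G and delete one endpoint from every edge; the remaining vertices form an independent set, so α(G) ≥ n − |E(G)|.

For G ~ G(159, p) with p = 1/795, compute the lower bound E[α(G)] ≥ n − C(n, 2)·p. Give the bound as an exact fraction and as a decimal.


E[|E(G)|] = C(159, 2)·p = 12561 · (1/795) = 79/5.
E[α(G)] ≥ n − E[|E(G)|] = 159 − 79/5 = 716/5.
Numerically: ≈ 143.200.
(This is only a lower bound; the true E[α(G)] may be larger.)

E[α(G)] ≥ 716/5 ≈ 143.200.


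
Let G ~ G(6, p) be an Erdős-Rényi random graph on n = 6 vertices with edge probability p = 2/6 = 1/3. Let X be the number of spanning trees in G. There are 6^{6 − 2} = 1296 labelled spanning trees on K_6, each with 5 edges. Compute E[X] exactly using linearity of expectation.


K_6 has 6^{6 − 2} = 1296 labelled spanning trees.
For each such spanning tree H, let X_H = 1 if all 5 edges of H are present in G. Then P[X_H = 1] = p^{5} = (1/3)^{5} = 1/243.
Summing the indicators: E[X] = Σ_H E[X_H] = 1296 · p^{5} = 1296 · 1/243 = 16/3.
Numerically: E[X] ≈ 5.33333.

E[X] = 1296 · (1/3)^{5} = 16/3 ≈ 5.33333.


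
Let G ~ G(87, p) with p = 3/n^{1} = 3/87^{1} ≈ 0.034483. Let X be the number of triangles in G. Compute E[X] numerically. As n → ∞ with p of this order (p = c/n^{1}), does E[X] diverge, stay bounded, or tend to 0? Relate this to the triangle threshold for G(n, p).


Number of potential triangles: C(87, 3) = 105995.
Each occurs with probability p³ ≈ (0.034483)³ ≈ 4.1002091e-05.
By linearity: E[X] = C(87, 3)·p³ ≈ 105995 · 4.1002091e-05 ≈ 4.34602.
Here α = 1, so p = 3/n is exactly at the triangle threshold p ~ 1/n. Asymptotically E[X] → c³/6 = 3³/6 = 9/2 ≈ 4.50000, a bounded constant. In this regime the triangle count is asymptotically Poisson(c³/6).

E[X] ≈ 4.34602; in regime p = Θ(1/n^{1}) E[X] stays bounded (at the triangle threshold p ~ 1/n).


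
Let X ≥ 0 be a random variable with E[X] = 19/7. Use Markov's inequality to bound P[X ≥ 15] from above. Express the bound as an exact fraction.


μ = E[X] = 19/7, a = 15.
Markov: P[X ≥ 15] ≤ μ/a = (19/7)/15 = 19/105.
Numerically: ≈ 0.180952.
(Since a = 15 > μ = 2.714286, the bound 19/105 is < 1 and informative.)

P[X ≥ 15] ≤ 19/105 ≈ 0.180952.


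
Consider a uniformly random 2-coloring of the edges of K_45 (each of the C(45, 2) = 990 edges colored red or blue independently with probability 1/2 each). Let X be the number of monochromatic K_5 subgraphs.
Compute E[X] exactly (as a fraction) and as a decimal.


Let X = Σ_S X_S over the C(45, 5) = 1221759 subsets S of size 5, where X_S = 1 if the K_5 on S is monochromatic.
For a fixed S, the K_5 on S has C(5, 2) = 10 edges. P[all 10 edges red] = (1/2)^10, and likewise for blue, so P[monochromatic] = 2·(1/2)^10 = 2^{1 − 10} = 1/512.
By linearity: E[X] = C(45, 5) · 2^{1 − 10} = 1221759 · 1/512 = 1221759/512.
Numerically: E[X] ≈ 2386.248047.

E[X] = C(45,5)·2^(1−C(5,2)) = 1221759/512 ≈ 2386.248047.


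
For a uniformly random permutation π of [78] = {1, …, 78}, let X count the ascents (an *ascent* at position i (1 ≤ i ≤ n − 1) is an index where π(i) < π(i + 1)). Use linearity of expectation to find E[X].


Write X = Σ X_I over i = 1, …, 77, with X_I the indicator of one ascent.
There are 77 indicators.
For each fixed i, the pair (π(i), π(i+1)) is a uniformly random ordered pair of distinct values from {1, …, 78}; by symmetry P[π(i) < π(i+1)] = 1/2.
By linearity: E[X] = 77 · (1/2) = (78 − 1) · (1/2) = 77/2 ≈ 38.500000.

E[X] = 77/2 = 38.500000.


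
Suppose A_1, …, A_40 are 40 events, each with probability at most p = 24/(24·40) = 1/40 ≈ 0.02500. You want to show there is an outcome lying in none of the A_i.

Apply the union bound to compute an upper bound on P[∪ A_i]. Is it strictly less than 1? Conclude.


Union bound: P[∪_{i=1}^{40} A_i] ≤ Σ_i P[A_i] ≤ 40·p = 40·(1/40) = 1.
Numerically: 1 ≈ 1.00000.
Is 1 < 1? NO.
Since the bound 1 is ≥ 1, the union bound is uninformative here; it does NOT by itself certify existence.

40·p = 1 ≈ 1.00000; existence NOT certified by the union bound.


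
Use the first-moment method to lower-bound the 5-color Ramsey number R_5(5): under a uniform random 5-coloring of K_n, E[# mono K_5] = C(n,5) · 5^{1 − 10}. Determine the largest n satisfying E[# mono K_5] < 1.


We need C(n, 5) · 5^{1 − 10} < 1, i.e. C(n, 5) < 5^{10 − 1} = 1953125.
Check values of n near the boundary:
  n = 45: C(45, 5) = 1221759; 1221759 < 1953125? YES
  n = 46: C(46, 5) = 1370754; 1370754 < 1953125? YES
  n = 47: C(47, 5) = 1533939; 1533939 < 1953125? YES
  n = 48: C(48, 5) = 1712304; 1712304 < 1953125? YES
  n = 49: C(49, 5) = 1906884; 1906884 < 1953125? YES
  n = 50: C(50, 5) = 2118760; 2118760 < 1953125? NO
The largest n with C(n, 5) < 1953125 is n = 49 (where E[X] = 1906884/1953125 ≈ 0.97632). Hence R_5(5) > 49, i.e. R_5(5) ≥ 50.

Largest n = 49; hence R_5(5) > 49.


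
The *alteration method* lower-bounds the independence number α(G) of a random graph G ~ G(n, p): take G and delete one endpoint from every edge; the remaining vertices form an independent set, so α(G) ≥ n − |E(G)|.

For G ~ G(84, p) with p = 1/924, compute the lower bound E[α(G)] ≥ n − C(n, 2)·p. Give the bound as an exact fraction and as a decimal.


E[|E(G)|] = C(84, 2)·p = 3486 · (1/924) = 83/22.
E[α(G)] ≥ n − E[|E(G)|] = 84 − 83/22 = 1765/22.
Numerically: ≈ 80.22727.
(This is only a lower bound; the true E[α(G)] may be larger.)

E[α(G)] ≥ 1765/22 ≈ 80.22727.


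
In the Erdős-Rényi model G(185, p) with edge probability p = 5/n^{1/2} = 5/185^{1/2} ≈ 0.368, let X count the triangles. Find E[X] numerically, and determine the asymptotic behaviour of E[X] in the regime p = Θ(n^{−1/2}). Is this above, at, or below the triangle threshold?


Number of potential triangles: C(185, 3) = 1038220.
Each occurs with probability p³ ≈ (0.368)³ ≈ 4.96767e-02.
By linearity: E[X] = C(185, 3)·p³ ≈ 1038220 · 4.96767e-02 ≈ 51575.306.
Since α = 1/2 < 1, p = c/n^{1/2} ≫ 1/n is above the triangle threshold p ~ 1/n. Asymptotically E[X] ~ (c³/6)·n^{3(1−α)} = (5³/6)·n^{1.5} → ∞; triangles are abundant w.h.p.

E[X] ≈ 51575.306; in regime p = Θ(1/n^{1/2}) E[X] diverges (above the triangle threshold p ~ 1/n).


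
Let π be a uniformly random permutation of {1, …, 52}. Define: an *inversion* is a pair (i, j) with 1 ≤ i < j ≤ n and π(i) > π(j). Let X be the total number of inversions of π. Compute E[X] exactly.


Write X = Σ X_I over the C(52, 2) = 1326 pairs i < j, with X_I the indicator of one inversion.
There are 1326 indicators.
For each fixed pair i < j, the values π(i) and π(j) are two distinct elements of {1, …, 52} in uniformly random order; by symmetry P[π(i) > π(j)] = 1/2.
By linearity: E[X] = 1326 · (1/2) = C(52, 2) · (1/2) = 1326/2 = 663 ≈ 663.000.

E[X] = 663 = 663.000.


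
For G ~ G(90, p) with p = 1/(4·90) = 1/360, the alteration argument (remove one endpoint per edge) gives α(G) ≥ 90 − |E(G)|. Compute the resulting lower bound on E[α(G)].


E[|E(G)|] = C(90, 2)·p = 4005 · (1/360) = 89/8.
E[α(G)] ≥ n − E[|E(G)|] = 90 − 89/8 = 631/8.
Numerically: ≈ 78.875000.
(This is only a lower bound; the true E[α(G)] may be larger.)

E[α(G)] ≥ 631/8 ≈ 78.875000.


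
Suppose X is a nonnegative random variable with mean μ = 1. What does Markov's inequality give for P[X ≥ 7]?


μ = E[X] = 1, a = 7.
Markov: P[X ≥ 7] ≤ μ/a = (1)/7 = 1/7.
Numerically: ≈ 0.142857.
(Since a = 7 > μ = 1.000000, the bound 1/7 is < 1 and informative.)

P[X ≥ 7] ≤ 1/7 ≈ 0.142857.


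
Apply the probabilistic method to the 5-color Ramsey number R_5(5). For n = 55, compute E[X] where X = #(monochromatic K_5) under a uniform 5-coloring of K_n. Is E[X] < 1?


E[X] = C(55, 5) · 5^{1 − 10} = 3478761 · 5^{−9} = 3478761/1953125.
As a reduced fraction: E[X] = 3478761/1953125 ≈ 1.781126.
Is E[X] < 1? NO.
Since E[X] ≥ 1, the first-moment bound is inconclusive at n = 55; it does NOT by itself certify R_5(5) > 55.

E[X] = 3478761/1953125 ≈ 1.781126; E[X] ≥ 1; first-moment method inconclusive here.


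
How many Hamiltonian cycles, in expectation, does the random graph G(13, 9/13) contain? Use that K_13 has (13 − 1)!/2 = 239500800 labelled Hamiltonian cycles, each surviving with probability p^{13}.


K_13 has (13 − 1)!/2 = 239500800 labelled Hamiltonian cycles.
For each such Hamiltonian cycle H, let X_H = 1 if all 13 edges of H are present in G. Then P[X_H = 1] = p^{13} = (9/13)^{13} = 2541865828329/302875106592253.
By linearity of expectation: E[X] = Σ_H E[X_H] = 239500800 · p^{13} = 239500800 · 2541865828329/302875106592253 = 608778899377458163200/302875106592253.
Numerically: E[X] ≈ 2.01e+06.

E[X] = 239500800 · (9/13)^{13} = 608778899377458163200/302875106592253 ≈ 2.01e+06.


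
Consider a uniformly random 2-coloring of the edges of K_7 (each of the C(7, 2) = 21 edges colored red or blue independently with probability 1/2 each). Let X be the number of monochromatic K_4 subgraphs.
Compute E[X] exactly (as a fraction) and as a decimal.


Let X = Σ_S X_S over the C(7, 4) = 35 subsets S of size 4, where X_S = 1 if the K_4 on S is monochromatic.
For a fixed S, the K_4 on S has C(4, 2) = 6 edges. P[all 6 edges red] = (1/2)^6, and likewise for blue, so P[monochromatic] = 2·(1/2)^6 = 2^{1 − 6} = 1/32.
By linearity of expectation: E[X] = C(7, 4) · 2^{1 − 6} = 35 · 1/32 = 35/32.
Numerically: E[X] ≈ 1.0938.

E[X] = C(7,4)·2^(1−C(4,2)) = 35/32 ≈ 1.0938.


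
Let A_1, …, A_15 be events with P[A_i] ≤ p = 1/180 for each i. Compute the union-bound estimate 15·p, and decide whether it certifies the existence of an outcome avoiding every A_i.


Union bound: P[∪_{i=1}^{15} A_i] ≤ Σ_i P[A_i] ≤ 15·p = 15·(1/180) = 1/12.
Numerically: 1/12 ≈ 0.083.
Is 1/12 < 1? YES.
Since P[∪ A_i] ≤ 1/12 < 1, the complement has P[∩ A_i^c] ≥ 1 − 1/12 = 11/12 > 0, so some outcome avoids every A_i.

15·p = 1/12 ≈ 0.083; existence CERTIFIED by the union bound.


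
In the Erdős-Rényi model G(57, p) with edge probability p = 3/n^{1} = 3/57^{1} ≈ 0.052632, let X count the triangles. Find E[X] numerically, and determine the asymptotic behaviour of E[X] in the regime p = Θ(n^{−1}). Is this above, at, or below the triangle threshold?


Number of potential triangles: C(57, 3) = 29260.
Each occurs with probability p³ ≈ (0.052632)³ ≈ 1.4579385e-04.
By linearity: E[X] = C(57, 3)·p³ ≈ 29260 · 1.4579385e-04 ≈ 4.26593.
Here α = 1, so p = 3/n is exactly at the triangle threshold p ~ 1/n. Asymptotically E[X] → c³/6 = 3³/6 = 9/2 ≈ 4.50000, a bounded constant. In this regime the triangle count is asymptotically Poisson(c³/6).

E[X] ≈ 4.26593; in regime p = Θ(1/n^{1}) E[X] stays bounded (at the triangle threshold p ~ 1/n).


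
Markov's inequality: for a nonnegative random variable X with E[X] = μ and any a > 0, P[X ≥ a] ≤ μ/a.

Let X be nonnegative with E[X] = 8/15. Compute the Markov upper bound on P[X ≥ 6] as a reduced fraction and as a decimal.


μ = E[X] = 8/15, a = 6.
Markov: P[X ≥ 6] ≤ μ/a = (8/15)/6 = 4/45.
Numerically: ≈ 0.08889.
(Since a = 6 > μ = 0.53333, the bound 4/45 is < 1 and informative.)

P[X ≥ 6] ≤ 4/45 ≈ 0.08889.


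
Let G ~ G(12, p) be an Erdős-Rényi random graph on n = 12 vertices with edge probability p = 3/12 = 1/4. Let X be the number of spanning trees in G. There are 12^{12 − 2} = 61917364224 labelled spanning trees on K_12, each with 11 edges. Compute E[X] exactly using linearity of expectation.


K_12 has 12^{12 − 2} = 61917364224 labelled spanning trees.
For each such spanning tree H, let X_H = 1 if all 11 edges of H are present in G. Then P[X_H = 1] = p^{11} = (1/4)^{11} = 1/4194304.
By linearity: E[X] = Σ_H E[X_H] = 61917364224 · p^{11} = 61917364224 · 1/4194304 = 59049/4.
Numerically: E[X] ≈ 14762.2.

E[X] = 61917364224 · (1/4)^{11} = 59049/4 ≈ 14762.2.


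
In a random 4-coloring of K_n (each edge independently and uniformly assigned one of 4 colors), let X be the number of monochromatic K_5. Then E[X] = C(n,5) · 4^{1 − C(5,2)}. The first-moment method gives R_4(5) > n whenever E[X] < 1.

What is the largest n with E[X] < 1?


We need C(n, 5) · 4^{1 − 10} < 1, i.e. C(n, 5) < 4^{10 − 1} = 262144.
Check values of n near the boundary:
  n = 28: C(28, 5) = 98280; 98280 < 262144? YES
  n = 29: C(29, 5) = 118755; 118755 < 262144? YES
  n = 30: C(30, 5) = 142506; 142506 < 262144? YES
  n = 31: C(31, 5) = 169911; 169911 < 262144? YES
  n = 32: C(32, 5) = 201376; 201376 < 262144? YES
  n = 33: C(33, 5) = 237336; 237336 < 262144? YES
  n = 34: C(34, 5) = 278256; 278256 < 262144? NO
  n = 35: C(35, 5) = 324632; 324632 < 262144? NO
The largest n with C(n, 5) < 262144 is n = 33 (where E[X] = 29667/32768 ≈ 0.905365). Hence R_4(5) > 33, i.e. R_4(5) ≥ 34.

Largest n = 33; hence R_4(5) > 33.


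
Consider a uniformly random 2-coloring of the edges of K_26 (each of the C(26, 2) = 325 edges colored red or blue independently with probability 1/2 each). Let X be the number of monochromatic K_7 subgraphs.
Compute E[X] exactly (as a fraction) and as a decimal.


Let X = Σ_S X_S over the C(26, 7) = 657800 subsets S of size 7, where X_S = 1 if the K_7 on S is monochromatic.
For a fixed S, the K_7 on S has C(7, 2) = 21 edges. P[all 21 edges red] = (1/2)^21, and likewise for blue, so P[monochromatic] = 2·(1/2)^21 = 2^{1 − 21} = 1/1048576.
By linearity: E[X] = C(26, 7) · 2^{1 − 21} = 657800 · 1/1048576 = 82225/131072.
Numerically: E[X] ≈ 0.627.

E[X] = C(26,7)·2^(1−C(7,2)) = 82225/131072 ≈ 0.627.


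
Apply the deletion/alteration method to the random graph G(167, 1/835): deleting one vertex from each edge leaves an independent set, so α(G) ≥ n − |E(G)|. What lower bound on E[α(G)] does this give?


E[|E(G)|] = C(167, 2)·p = 13861 · (1/835) = 83/5.
E[α(G)] ≥ n − E[|E(G)|] = 167 − 83/5 = 752/5.
Numerically: ≈ 150.400.
(This is only a lower bound; the true E[α(G)] may be larger.)

E[α(G)] ≥ 752/5 ≈ 150.400.


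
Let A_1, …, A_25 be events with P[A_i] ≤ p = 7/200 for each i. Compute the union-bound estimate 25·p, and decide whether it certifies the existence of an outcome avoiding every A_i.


Union bound: P[∪_{i=1}^{25} A_i] ≤ Σ_i P[A_i] ≤ 25·p = 25·(7/200) = 7/8.
Numerically: 7/8 ≈ 0.87500.
Is 7/8 < 1? YES.
Since P[∪ A_i] ≤ 7/8 < 1, the complement has P[∩ A_i^c] ≥ 1 − 7/8 = 1/8 > 0, so some outcome avoids every A_i.

25·p = 7/8 ≈ 0.87500; existence CERTIFIED by the union bound.


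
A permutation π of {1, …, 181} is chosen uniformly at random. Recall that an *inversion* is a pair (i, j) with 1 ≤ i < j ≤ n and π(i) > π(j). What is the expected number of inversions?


Write X = Σ X_I over the C(181, 2) = 16290 pairs i < j, with X_I the indicator of one inversion.
There are 16290 indicators.
For each fixed pair i < j, the values π(i) and π(j) are two distinct elements of {1, …, 181} in uniformly random order; by symmetry P[π(i) > π(j)] = 1/2.
By linearity: E[X] = 16290 · (1/2) = C(181, 2) · (1/2) = 16290/2 = 8145 ≈ 8145.0000.

E[X] = 8145 = 8145.0000.


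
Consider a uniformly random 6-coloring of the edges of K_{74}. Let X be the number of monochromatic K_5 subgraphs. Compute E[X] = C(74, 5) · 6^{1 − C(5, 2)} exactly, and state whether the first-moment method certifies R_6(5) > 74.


E[X] = C(74, 5) · 6^{1 − 10} = 16108764 · 6^{−9} = 16108764/10077696.
As a reduced fraction: E[X] = 1342397/839808 ≈ 1.59846.
Is E[X] < 1? NO.
Since E[X] ≥ 1, the first-moment bound is inconclusive at n = 74; it does NOT by itself certify R_6(5) > 74.

E[X] = 1342397/839808 ≈ 1.59846; E[X] ≥ 1; first-moment method inconclusive here.


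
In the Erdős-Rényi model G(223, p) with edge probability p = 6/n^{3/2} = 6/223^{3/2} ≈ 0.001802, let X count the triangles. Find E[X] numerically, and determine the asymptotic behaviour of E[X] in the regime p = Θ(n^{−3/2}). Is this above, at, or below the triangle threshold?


Number of potential triangles: C(223, 3) = 1823471.
Each occurs with probability p³ ≈ (0.001802)³ ≈ 5.849003e-09.
By linearity: E[X] = C(223, 3)·p³ ≈ 1823471 · 5.849003e-09 ≈ 0.0107.
Since α = 3/2 > 1, p = c/n^{3/2} = o(1/n) is below the triangle threshold p ~ 1/n. Asymptotically E[X] ~ (c³/6)·n^{3(1−α)} = (6³/6)·n^{-1.5} → 0, so by Markov's inequality G has no triangles w.h.p.

E[X] ≈ 0.0107; in regime p = Θ(1/n^{3/2}) E[X] tends to 0 (below the triangle threshold p ~ 1/n).


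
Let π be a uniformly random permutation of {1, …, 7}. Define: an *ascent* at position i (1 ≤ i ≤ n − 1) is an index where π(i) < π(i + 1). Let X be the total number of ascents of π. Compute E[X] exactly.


Write X = Σ X_I over i = 1, …, 6, with X_I the indicator of one ascent.
There are 6 indicators.
For each fixed i, the pair (π(i), π(i+1)) is a uniformly random ordered pair of distinct values from {1, …, 7}; by symmetry P[π(i) < π(i+1)] = 1/2.
By linearity: E[X] = 6 · (1/2) = (7 − 1) · (1/2) = 3 ≈ 3.000.

E[X] = 3 = 3.000.


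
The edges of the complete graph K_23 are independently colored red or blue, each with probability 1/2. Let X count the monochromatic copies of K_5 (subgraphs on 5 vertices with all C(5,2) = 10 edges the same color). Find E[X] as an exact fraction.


Let X = Σ_S X_S over the C(23, 5) = 33649 subsets S of size 5, where X_S = 1 if the K_5 on S is monochromatic.
For a fixed S, the K_5 on S has C(5, 2) = 10 edges. P[all 10 edges red] = (1/2)^10, and likewise for blue, so P[monochromatic] = 2·(1/2)^10 = 2^{1 − 10} = 1/512.
By linearity of expectation: E[X] = C(23, 5) · 2^{1 − 10} = 33649 · 1/512 = 33649/512.
Numerically: E[X] ≈ 65.7207.

E[X] = C(23,5)·2^(1−C(5,2)) = 33649/512 ≈ 65.7207.


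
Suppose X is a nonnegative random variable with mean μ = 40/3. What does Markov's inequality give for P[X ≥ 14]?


μ = E[X] = 40/3, a = 14.
Markov: P[X ≥ 14] ≤ μ/a = (40/3)/14 = 20/21.
Numerically: ≈ 0.95238.
(Since a = 14 > μ = 13.33333, the bound 20/21 is < 1 and informative.)

P[X ≥ 14] ≤ 20/21 ≈ 0.95238.


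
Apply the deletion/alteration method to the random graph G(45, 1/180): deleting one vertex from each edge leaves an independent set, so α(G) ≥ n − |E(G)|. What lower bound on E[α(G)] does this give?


E[|E(G)|] = C(45, 2)·p = 990 · (1/180) = 11/2.
E[α(G)] ≥ n − E[|E(G)|] = 45 − 11/2 = 79/2.
Numerically: ≈ 39.50000.
(This is only a lower bound; the true E[α(G)] may be larger.)

E[α(G)] ≥ 79/2 ≈ 39.50000.


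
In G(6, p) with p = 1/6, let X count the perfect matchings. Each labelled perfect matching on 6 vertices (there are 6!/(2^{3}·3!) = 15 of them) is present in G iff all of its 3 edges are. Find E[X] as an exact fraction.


K_6 has 6!/(2^{3}·3!) = 15 labelled perfect matchings.
For each such perfect matching H, let X_H = 1 if all 3 edges of H are present in G. Then P[X_H = 1] = p^{3} = (1/6)^{3} = 1/216.
By linearity: E[X] = Σ_H E[X_H] = 15 · p^{3} = 15 · 1/216 = 5/72.
Numerically: E[X] ≈ 0.0694.

E[X] = 15 · (1/6)^{3} = 5/72 ≈ 0.0694.


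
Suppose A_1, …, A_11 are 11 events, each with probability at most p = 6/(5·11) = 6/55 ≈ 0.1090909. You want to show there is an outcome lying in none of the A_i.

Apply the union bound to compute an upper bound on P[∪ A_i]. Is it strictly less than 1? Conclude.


Union bound: P[∪_{i=1}^{11} A_i] ≤ Σ_i P[A_i] ≤ 11·p = 11·(6/55) = 6/5.
Numerically: 6/5 ≈ 1.2000000.
Is 6/5 < 1? NO.
Since the bound 6/5 is ≥ 1, the union bound is uninformative here; it does NOT by itself certify existence.

11·p = 6/5 ≈ 1.2000000; existence NOT certified by the union bound.


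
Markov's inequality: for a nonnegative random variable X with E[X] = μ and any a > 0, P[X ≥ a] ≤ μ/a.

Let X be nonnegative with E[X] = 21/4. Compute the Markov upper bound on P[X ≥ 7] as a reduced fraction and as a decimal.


μ = E[X] = 21/4, a = 7.
Markov: P[X ≥ 7] ≤ μ/a = (21/4)/7 = 3/4.
Numerically: ≈ 0.75000.
(Since a = 7 > μ = 5.25000, the bound 3/4 is < 1 and informative.)

P[X ≥ 7] ≤ 3/4 ≈ 0.75000.


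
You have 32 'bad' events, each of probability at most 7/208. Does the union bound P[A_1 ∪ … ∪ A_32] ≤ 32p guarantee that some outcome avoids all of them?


Union bound: P[∪_{i=1}^{32} A_i] ≤ Σ_i P[A_i] ≤ 32·p = 32·(7/208) = 14/13.
Numerically: 14/13 ≈ 1.0769.
Is 14/13 < 1? NO.
Since the bound 14/13 is ≥ 1, the union bound is uninformative here; it does NOT by itself certify existence.

32·p = 14/13 ≈ 1.0769; existence NOT certified by the union bound.


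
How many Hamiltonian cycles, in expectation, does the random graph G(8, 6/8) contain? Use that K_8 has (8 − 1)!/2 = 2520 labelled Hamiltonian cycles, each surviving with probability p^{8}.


K_8 has (8 − 1)!/2 = 2520 labelled Hamiltonian cycles.
For each such Hamiltonian cycle H, let X_H = 1 if all 8 edges of H are present in G. Then P[X_H = 1] = p^{8} = (3/4)^{8} = 6561/65536.
By linearity: E[X] = Σ_H E[X_H] = 2520 · p^{8} = 2520 · 6561/65536 = 2066715/8192.
Numerically: E[X] ≈ 252.285.

E[X] = 2520 · (3/4)^{8} = 2066715/8192 ≈ 252.285.


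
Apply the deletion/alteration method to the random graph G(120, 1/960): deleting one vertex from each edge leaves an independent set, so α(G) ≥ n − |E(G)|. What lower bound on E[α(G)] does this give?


E[|E(G)|] = C(120, 2)·p = 7140 · (1/960) = 119/16.
E[α(G)] ≥ n − E[|E(G)|] = 120 − 119/16 = 1801/16.
Numerically: ≈ 112.5625.
(This is only a lower bound; the true E[α(G)] may be larger.)

E[α(G)] ≥ 1801/16 ≈ 112.5625.


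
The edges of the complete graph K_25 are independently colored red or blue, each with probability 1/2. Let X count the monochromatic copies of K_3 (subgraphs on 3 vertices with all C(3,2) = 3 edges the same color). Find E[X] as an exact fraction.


Let X = Σ_S X_S over the C(25, 3) = 2300 subsets S of size 3, where X_S = 1 if the K_3 on S is monochromatic.
For a fixed S, the K_3 on S has C(3, 2) = 3 edges. P[all 3 edges red] = (1/2)^3, and likewise for blue, so P[monochromatic] = 2·(1/2)^3 = 2^{1 − 3} = 1/4.
By linearity of expectation: E[X] = C(25, 3) · 2^{1 − 3} = 2300 · 1/4 = 575.
Numerically: E[X] ≈ 575.00000.

E[X] = C(25,3)·2^(1−C(3,2)) = 575 ≈ 575.00000.


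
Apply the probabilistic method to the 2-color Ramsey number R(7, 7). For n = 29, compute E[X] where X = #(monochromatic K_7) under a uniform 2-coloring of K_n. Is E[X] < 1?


E[X] = C(29, 7) · 2^{1 − 21} = 1560780 · 2^{−20} = 1560780/1048576.
As a reduced fraction: E[X] = 390195/262144 ≈ 1.488476.
Is E[X] < 1? NO.
Since E[X] ≥ 1, the first-moment bound is inconclusive at n = 29; it does NOT by itself certify R(7, 7) > 29.

E[X] = 390195/262144 ≈ 1.488476; E[X] ≥ 1; first-moment method inconclusive here.


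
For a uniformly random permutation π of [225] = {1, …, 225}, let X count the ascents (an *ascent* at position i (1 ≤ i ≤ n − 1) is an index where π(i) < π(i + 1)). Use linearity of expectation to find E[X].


Write X = Σ X_I over i = 1, …, 224, with X_I the indicator of one ascent.
There are 224 indicators.
For each fixed i, the pair (π(i), π(i+1)) is a uniformly random ordered pair of distinct values from {1, …, 225}; by symmetry P[π(i) < π(i+1)] = 1/2.
By linearity: E[X] = 224 · (1/2) = (225 − 1) · (1/2) = 112 ≈ 112.000000.

E[X] = 112 = 112.000000.


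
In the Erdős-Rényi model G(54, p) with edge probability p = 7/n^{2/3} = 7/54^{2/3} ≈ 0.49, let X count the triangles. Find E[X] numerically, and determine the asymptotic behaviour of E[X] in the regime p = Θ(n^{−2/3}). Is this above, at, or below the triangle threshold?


Number of potential triangles: C(54, 3) = 24804.
Each occurs with probability p³ ≈ (0.49)³ ≈ 1.176269e-01.
By linearity: E[X] = C(54, 3)·p³ ≈ 24804 · 1.176269e-01 ≈ 2917.6173.
Since α = 2/3 < 1, p = c/n^{2/3} ≫ 1/n is above the triangle threshold p ~ 1/n. Asymptotically E[X] ~ (c³/6)·n^{3(1−α)} = (7³/6)·n^{1} → ∞; triangles are abundant w.h.p.

E[X] ≈ 2917.6173; in regime p = Θ(1/n^{2/3}) E[X] diverges (above the triangle threshold p ~ 1/n).


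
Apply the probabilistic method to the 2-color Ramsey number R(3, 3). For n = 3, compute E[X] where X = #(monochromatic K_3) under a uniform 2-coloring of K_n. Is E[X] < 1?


E[X] = C(3, 3) · 2^{1 − 3} = 1 · 2^{−2} = 1/4.
As a reduced fraction: E[X] = 1/4 ≈ 0.2500000.
Is E[X] < 1? YES.
Since E[X] < 1, there exists a 2-coloring of K_{3} with no monochromatic K_3; hence R(3, 3) > 3.

E[X] = 1/4 ≈ 0.2500000; E[X] < 1, so R(3, 3) > 3.


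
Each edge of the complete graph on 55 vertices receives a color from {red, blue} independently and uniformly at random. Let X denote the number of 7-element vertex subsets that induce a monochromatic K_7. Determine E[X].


Let X = Σ_S X_S over the C(55, 7) = 202927725 subsets S of size 7, where X_S = 1 if the K_7 on S is monochromatic.
For a fixed S, the K_7 on S has C(7, 2) = 21 edges. P[all 21 edges red] = (1/2)^21, and likewise for blue, so P[monochromatic] = 2·(1/2)^21 = 2^{1 − 21} = 1/1048576.
Summing: E[X] = C(55, 7) · 2^{1 − 21} = 202927725 · 1/1048576 = 202927725/1048576.
Numerically: E[X] ≈ 193.527.

E[X] = C(55,7)·2^(1−C(7,2)) = 202927725/1048576 ≈ 193.527.


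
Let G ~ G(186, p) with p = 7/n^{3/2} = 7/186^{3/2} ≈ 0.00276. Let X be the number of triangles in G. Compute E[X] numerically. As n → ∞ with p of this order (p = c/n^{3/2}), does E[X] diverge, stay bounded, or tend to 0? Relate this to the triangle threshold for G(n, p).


Number of potential triangles: C(186, 3) = 1055240.
Each occurs with probability p³ ≈ (0.00276)³ ≈ 2.10129e-08.
By linearity: E[X] = C(186, 3)·p³ ≈ 1055240 · 2.10129e-08 ≈ 0.022.
Since α = 3/2 > 1, p = c/n^{3/2} = o(1/n) is below the triangle threshold p ~ 1/n. Asymptotically E[X] ~ (c³/6)·n^{3(1−α)} = (7³/6)·n^{-1.5} → 0, so by Markov's inequality G has no triangles w.h.p.

E[X] ≈ 0.022; in regime p = Θ(1/n^{3/2}) E[X] tends to 0 (below the triangle threshold p ~ 1/n).


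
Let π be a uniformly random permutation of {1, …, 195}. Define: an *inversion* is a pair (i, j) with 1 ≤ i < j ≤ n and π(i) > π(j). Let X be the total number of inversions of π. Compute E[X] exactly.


Write X = Σ X_I over the C(195, 2) = 18915 pairs i < j, with X_I the indicator of one inversion.
There are 18915 indicators.
For each fixed pair i < j, the values π(i) and π(j) are two distinct elements of {1, …, 195} in uniformly random order; by symmetry P[π(i) > π(j)] = 1/2.
By linearity: E[X] = 18915 · (1/2) = C(195, 2) · (1/2) = 18915/2 = 18915/2 ≈ 9457.500000.

E[X] = 18915/2 = 9457.500000.


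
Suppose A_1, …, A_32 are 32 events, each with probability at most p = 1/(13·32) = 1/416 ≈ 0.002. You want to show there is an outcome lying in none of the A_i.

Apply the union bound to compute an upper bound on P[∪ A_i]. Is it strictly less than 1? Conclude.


Union bound: P[∪_{i=1}^{32} A_i] ≤ Σ_i P[A_i] ≤ 32·p = 32·(1/416) = 1/13.
Numerically: 1/13 ≈ 0.077.
Is 1/13 < 1? YES.
Since P[∪ A_i] ≤ 1/13 < 1, the complement has P[∩ A_i^c] ≥ 1 − 1/13 = 12/13 > 0, so some outcome avoids every A_i.

32·p = 1/13 ≈ 0.077; existence CERTIFIED by the union bound.


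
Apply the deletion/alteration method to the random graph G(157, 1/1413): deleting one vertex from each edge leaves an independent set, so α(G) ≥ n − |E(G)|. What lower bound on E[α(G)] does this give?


E[|E(G)|] = C(157, 2)·p = 12246 · (1/1413) = 26/3.
E[α(G)] ≥ n − E[|E(G)|] = 157 − 26/3 = 445/3.
Numerically: ≈ 148.333333.
(This is only a lower bound; the true E[α(G)] may be larger.)

E[α(G)] ≥ 445/3 ≈ 148.333333.


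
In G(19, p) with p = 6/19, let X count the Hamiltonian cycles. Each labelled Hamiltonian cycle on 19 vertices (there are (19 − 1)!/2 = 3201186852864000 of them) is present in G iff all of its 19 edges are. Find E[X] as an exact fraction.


K_19 has (19 − 1)!/2 = 3201186852864000 labelled Hamiltonian cycles.
For each such Hamiltonian cycle H, let X_H = 1 if all 19 edges of H are present in G. Then P[X_H = 1] = p^{19} = (6/19)^{19} = 609359740010496/1978419655660313589123979.
By linearity of expectation: E[X] = Σ_H E[X_H] = 3201186852864000 · p^{19} = 3201186852864000 · 609359740010496/1978419655660313589123979 = 1950674388386224952567660544000/1978419655660313589123979.
Numerically: E[X] ≈ 9.86e+05.

E[X] = 3201186852864000 · (6/19)^{19} = 1950674388386224952567660544000/1978419655660313589123979 ≈ 9.86e+05.


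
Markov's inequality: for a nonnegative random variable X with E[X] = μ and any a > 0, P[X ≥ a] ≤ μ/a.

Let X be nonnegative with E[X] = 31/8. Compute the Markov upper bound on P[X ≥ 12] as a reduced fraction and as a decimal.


μ = E[X] = 31/8, a = 12.
Markov: P[X ≥ 12] ≤ μ/a = (31/8)/12 = 31/96.
Numerically: ≈ 0.3229.
(Since a = 12 > μ = 3.8750, the bound 31/96 is < 1 and informative.)

P[X ≥ 12] ≤ 31/96 ≈ 0.3229.


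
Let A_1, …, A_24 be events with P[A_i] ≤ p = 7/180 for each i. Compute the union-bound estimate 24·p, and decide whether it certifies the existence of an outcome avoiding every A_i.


Union bound: P[∪_{i=1}^{24} A_i] ≤ Σ_i P[A_i] ≤ 24·p = 24·(7/180) = 14/15.
Numerically: 14/15 ≈ 0.9333.
Is 14/15 < 1? YES.
Since P[∪ A_i] ≤ 14/15 < 1, the complement has P[∩ A_i^c] ≥ 1 − 14/15 = 1/15 > 0, so some outcome avoids every A_i.

24·p = 14/15 ≈ 0.9333; existence CERTIFIED by the union bound.


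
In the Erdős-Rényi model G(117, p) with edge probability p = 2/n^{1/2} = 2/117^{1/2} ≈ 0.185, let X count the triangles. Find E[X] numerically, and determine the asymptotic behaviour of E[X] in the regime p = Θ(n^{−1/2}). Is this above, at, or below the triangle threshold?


Number of potential triangles: C(117, 3) = 260130.
Each occurs with probability p³ ≈ (0.185)³ ≈ 6.32137e-03.
By linearity: E[X] = C(117, 3)·p³ ≈ 260130 · 6.32137e-03 ≈ 1644.378.
Since α = 1/2 < 1, p = c/n^{1/2} ≫ 1/n is above the triangle threshold p ~ 1/n. Asymptotically E[X] ~ (c³/6)·n^{3(1−α)} = (2³/6)·n^{1.5} → ∞; triangles are abundant w.h.p.

E[X] ≈ 1644.378; in regime p = Θ(1/n^{1/2}) E[X] diverges (above the triangle threshold p ~ 1/n).


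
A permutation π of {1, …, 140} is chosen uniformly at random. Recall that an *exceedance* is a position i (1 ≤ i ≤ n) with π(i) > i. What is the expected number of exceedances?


Write X = Σ_{i=1}^{140} X_i, where X_i = 1_{π(i) > i}.
For each fixed i, π(i) is uniform over {1, …, 140} (marginal of a uniform permutation), so P[π(i) > i] = (n − i)/n. Summing: Σ_{i=1}^{140} (n − i)/n = (0 + 1 + … + 139)/140 = 140(140 − 1)/(2·140) = (140 − 1)/2.
Hence E[X] = Σ_{i=1}^{140} (140 − i)/140 = 139/2 ≈ 69.5000.

E[X] = 139/2 = 69.5000.


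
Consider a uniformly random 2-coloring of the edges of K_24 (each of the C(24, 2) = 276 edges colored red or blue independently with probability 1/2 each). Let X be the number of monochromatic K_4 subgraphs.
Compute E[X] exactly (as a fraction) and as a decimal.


Let X = Σ_S X_S over the C(24, 4) = 10626 subsets S of size 4, where X_S = 1 if the K_4 on S is monochromatic.
For a fixed S, the K_4 on S has C(4, 2) = 6 edges. P[all 6 edges red] = (1/2)^6, and likewise for blue, so P[monochromatic] = 2·(1/2)^6 = 2^{1 − 6} = 1/32.
By linearity of expectation: E[X] = C(24, 4) · 2^{1 − 6} = 10626 · 1/32 = 5313/16.
Numerically: E[X] ≈ 332.06250.

E[X] = C(24,4)·2^(1−C(4,2)) = 5313/16 ≈ 332.06250.


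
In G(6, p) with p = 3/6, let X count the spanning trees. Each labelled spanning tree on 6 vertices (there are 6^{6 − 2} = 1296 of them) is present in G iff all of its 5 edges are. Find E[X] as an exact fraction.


K_6 has 6^{6 − 2} = 1296 labelled spanning trees.
For each such spanning tree H, let X_H = 1 if all 5 edges of H are present in G. Then P[X_H = 1] = p^{5} = (1/2)^{5} = 1/32.
Summing the indicators: E[X] = Σ_H E[X_H] = 1296 · p^{5} = 1296 · 1/32 = 81/2.
Numerically: E[X] ≈ 40.5.

E[X] = 1296 · (1/2)^{5} = 81/2 ≈ 40.5.


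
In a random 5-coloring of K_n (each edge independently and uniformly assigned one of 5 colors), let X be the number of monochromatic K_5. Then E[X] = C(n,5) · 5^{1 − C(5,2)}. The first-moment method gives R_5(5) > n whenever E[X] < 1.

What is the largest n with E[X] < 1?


We need C(n, 5) · 5^{1 − 10} < 1, i.e. C(n, 5) < 5^{10 − 1} = 1953125.
Check values of n near the boundary:
  n = 47: C(47, 5) = 1533939; 1533939 < 1953125? YES
  n = 48: C(48, 5) = 1712304; 1712304 < 1953125? YES
  n = 49: C(49, 5) = 1906884; 1906884 < 1953125? YES
  n = 50: C(50, 5) = 2118760; 2118760 < 1953125? NO
  n = 51: C(51, 5) = 2349060; 2349060 < 1953125? NO
The largest n with C(n, 5) < 1953125 is n = 49 (where E[X] = 1906884/1953125 ≈ 0.9763246). Hence R_5(5) > 49, i.e. R_5(5) ≥ 50.

Largest n = 49; hence R_5(5) > 49.


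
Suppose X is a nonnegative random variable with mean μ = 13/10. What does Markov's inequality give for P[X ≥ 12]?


μ = E[X] = 13/10, a = 12.
Markov: P[X ≥ 12] ≤ μ/a = (13/10)/12 = 13/120.
Numerically: ≈ 0.1083.
(Since a = 12 > μ = 1.3000, the bound 13/120 is < 1 and informative.)

P[X ≥ 12] ≤ 13/120 ≈ 0.1083.


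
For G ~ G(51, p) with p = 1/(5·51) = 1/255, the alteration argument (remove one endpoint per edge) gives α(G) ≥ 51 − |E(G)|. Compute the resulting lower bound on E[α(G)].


E[|E(G)|] = C(51, 2)·p = 1275 · (1/255) = 5.
E[α(G)] ≥ n − E[|E(G)|] = 51 − 5 = 46.
Numerically: ≈ 46.000.
(This is only a lower bound; the true E[α(G)] may be larger.)

E[α(G)] ≥ 46 ≈ 46.000.


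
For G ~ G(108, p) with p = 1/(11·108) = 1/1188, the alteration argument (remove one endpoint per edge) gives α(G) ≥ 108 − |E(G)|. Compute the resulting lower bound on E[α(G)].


E[|E(G)|] = C(108, 2)·p = 5778 · (1/1188) = 107/22.
E[α(G)] ≥ n − E[|E(G)|] = 108 − 107/22 = 2269/22.
Numerically: ≈ 103.136.
(This is only a lower bound; the true E[α(G)] may be larger.)

E[α(G)] ≥ 2269/22 ≈ 103.136.


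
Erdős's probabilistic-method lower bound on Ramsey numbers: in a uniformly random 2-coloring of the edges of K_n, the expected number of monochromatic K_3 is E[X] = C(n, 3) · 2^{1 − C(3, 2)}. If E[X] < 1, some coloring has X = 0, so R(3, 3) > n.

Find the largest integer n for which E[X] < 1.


We need C(n, 3) · 2^{1 − 3} < 1, i.e. C(n, 3) < 2^{3 − 1} = 4.
Check values of n near the boundary:
  n = 3: C(3, 3) = 1; 1 < 4? YES
  n = 4: C(4, 3) = 4; 4 < 4? NO
The largest n with C(n, 3) < 4 is n = 3 (where E[X] = 1/4 ≈ 0.2500). Hence R(3, 3) > 3, i.e. R(3, 3) ≥ 4.

Largest n = 3; hence R(3, 3) > 3.


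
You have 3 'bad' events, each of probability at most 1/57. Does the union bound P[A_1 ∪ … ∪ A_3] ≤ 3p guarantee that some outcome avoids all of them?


Union bound: P[∪_{i=1}^{3} A_i] ≤ Σ_i P[A_i] ≤ 3·p = 3·(1/57) = 1/19.
Numerically: 1/19 ≈ 0.05263.
Is 1/19 < 1? YES.
Since P[∪ A_i] ≤ 1/19 < 1, the complement has P[∩ A_i^c] ≥ 1 − 1/19 = 18/19 > 0, so some outcome avoids every A_i.

3·p = 1/19 ≈ 0.05263; existence CERTIFIED by the union bound.


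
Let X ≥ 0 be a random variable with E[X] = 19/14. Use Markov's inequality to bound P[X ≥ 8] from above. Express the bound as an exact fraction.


μ = E[X] = 19/14, a = 8.
Markov: P[X ≥ 8] ≤ μ/a = (19/14)/8 = 19/112.
Numerically: ≈ 0.1696.
(Since a = 8 > μ = 1.3571, the bound 19/112 is < 1 and informative.)

P[X ≥ 8] ≤ 19/112 ≈ 0.1696.


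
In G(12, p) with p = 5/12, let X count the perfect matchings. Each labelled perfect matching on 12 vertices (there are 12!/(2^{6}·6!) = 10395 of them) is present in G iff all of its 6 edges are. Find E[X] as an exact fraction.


K_12 has 12!/(2^{6}·6!) = 10395 labelled perfect matchings.
For each such perfect matching H, let X_H = 1 if all 6 edges of H are present in G. Then P[X_H = 1] = p^{6} = (5/12)^{6} = 15625/2985984.
By linearity of expectation: E[X] = Σ_H E[X_H] = 10395 · p^{6} = 10395 · 15625/2985984 = 6015625/110592.
Numerically: E[X] ≈ 54.395.

E[X] = 10395 · (5/12)^{6} = 6015625/110592 ≈ 54.395.


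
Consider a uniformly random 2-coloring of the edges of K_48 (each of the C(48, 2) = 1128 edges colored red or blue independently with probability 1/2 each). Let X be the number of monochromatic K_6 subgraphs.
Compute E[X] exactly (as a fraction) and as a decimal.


Let X = Σ_S X_S over the C(48, 6) = 12271512 subsets S of size 6, where X_S = 1 if the K_6 on S is monochromatic.
For a fixed S, the K_6 on S has C(6, 2) = 15 edges. P[all 15 edges red] = (1/2)^15, and likewise for blue, so P[monochromatic] = 2·(1/2)^15 = 2^{1 − 15} = 1/16384.
By linearity of expectation: E[X] = C(48, 6) · 2^{1 − 15} = 12271512 · 1/16384 = 1533939/2048.
Numerically: E[X] ≈ 748.9937.

E[X] = C(48,6)·2^(1−C(6,2)) = 1533939/2048 ≈ 748.9937.


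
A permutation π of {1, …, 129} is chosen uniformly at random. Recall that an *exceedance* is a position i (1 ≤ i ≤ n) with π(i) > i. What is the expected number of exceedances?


Write X = Σ_{i=1}^{129} X_i, where X_i = 1_{π(i) > i}.
For each fixed i, π(i) is uniform over {1, …, 129} (marginal of a uniform permutation), so P[π(i) > i] = (n − i)/n. Summing: Σ_{i=1}^{129} (n − i)/n = (0 + 1 + … + 128)/129 = 129(129 − 1)/(2·129) = (129 − 1)/2.
Hence E[X] = Σ_{i=1}^{129} (129 − i)/129 = 64 ≈ 64.0000.

E[X] = 64 = 64.0000.


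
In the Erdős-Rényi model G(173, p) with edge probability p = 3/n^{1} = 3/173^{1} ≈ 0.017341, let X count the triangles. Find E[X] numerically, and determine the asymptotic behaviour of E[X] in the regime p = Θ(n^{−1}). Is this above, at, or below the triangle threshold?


Number of potential triangles: C(173, 3) = 848046.
Each occurs with probability p³ ≈ (0.017341)³ ≈ 5.21465349e-06.
By linearity: E[X] = C(173, 3)·p³ ≈ 848046 · 5.21465349e-06 ≈ 4.422266.
Here α = 1, so p = 3/n is exactly at the triangle threshold p ~ 1/n. Asymptotically E[X] → c³/6 = 3³/6 = 9/2 ≈ 4.500000, a bounded constant. In this regime the triangle count is asymptotically Poisson(c³/6).

E[X] ≈ 4.422266; in regime p = Θ(1/n^{1}) E[X] stays bounded (at the triangle threshold p ~ 1/n).


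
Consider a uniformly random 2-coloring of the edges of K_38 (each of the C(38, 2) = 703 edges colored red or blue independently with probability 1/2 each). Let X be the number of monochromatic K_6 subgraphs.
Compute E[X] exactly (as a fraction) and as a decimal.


Let X = Σ_S X_S over the C(38, 6) = 2760681 subsets S of size 6, where X_S = 1 if the K_6 on S is monochromatic.
For a fixed S, the K_6 on S has C(6, 2) = 15 edges. P[all 15 edges red] = (1/2)^15, and likewise for blue, so P[monochromatic] = 2·(1/2)^15 = 2^{1 − 15} = 1/16384.
By linearity of expectation: E[X] = C(38, 6) · 2^{1 − 15} = 2760681 · 1/16384 = 2760681/16384.
Numerically: E[X] ≈ 168.498596.

E[X] = C(38,6)·2^(1−C(6,2)) = 2760681/16384 ≈ 168.498596.
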